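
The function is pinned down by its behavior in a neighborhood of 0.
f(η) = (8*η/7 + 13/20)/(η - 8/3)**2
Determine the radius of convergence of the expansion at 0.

The radius of convergence is 8/3.

Denominator factor (η - 8/3)^2: pole of order 2 at 8/3, modulus 8/3.
The radius of convergence is the smallest modulus among the singular points: 8/3.


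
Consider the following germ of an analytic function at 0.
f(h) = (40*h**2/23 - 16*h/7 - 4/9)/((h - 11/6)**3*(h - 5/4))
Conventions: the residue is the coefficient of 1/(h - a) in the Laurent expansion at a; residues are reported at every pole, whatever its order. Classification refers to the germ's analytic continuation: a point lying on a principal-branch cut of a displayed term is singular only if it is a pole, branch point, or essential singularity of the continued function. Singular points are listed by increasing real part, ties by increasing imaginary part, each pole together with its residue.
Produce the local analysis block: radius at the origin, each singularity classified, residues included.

Denominator factor (h - 5/4): pole of order 1 at 5/4, modulus 5/4.
Denominator factor (h - 11/6)^3: pole of order 3 at 11/6, modulus 11/6.
The radius of convergence is the smallest modulus among the singular points: 5/4.
At the order-1 pole 5/4 set g(h) = (h - (5/4))*f(h) = (40*h**2/23 - 16*h/7 - 4/9)/(h - 11/6)**3.
Simple pole: residue = g(a) at a = 5/4, which is 162528/55223.
At the order-3 pole 11/6 set g(h) = (h - (11/6))^3*f(h) = (40*h**2/23 - 16*h/7 - 4/9)/(h - 5/4).
Order-3 pole: residue = g''(a)/2; g''(11/6) = -325056/55223, so the residue is -162528/55223.
List the singular points by increasing real part (a conjugate pair: the negative imaginary part first).

Radius of convergence at 0: 5/4.
At 5/4: a pole of order 1; residue 162528/55223.
At 11/6: a pole of order 3; residue -162528/55223.


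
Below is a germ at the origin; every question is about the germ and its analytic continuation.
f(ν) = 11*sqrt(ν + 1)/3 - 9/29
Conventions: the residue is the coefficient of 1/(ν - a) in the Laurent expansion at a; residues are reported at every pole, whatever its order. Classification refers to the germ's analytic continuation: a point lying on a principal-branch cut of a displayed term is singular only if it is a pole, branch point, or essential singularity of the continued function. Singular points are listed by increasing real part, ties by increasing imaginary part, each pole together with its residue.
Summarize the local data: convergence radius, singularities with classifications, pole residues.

Radius of convergence at 0: 1.
At -1: an algebraic (square-root) branch point.

Branch term (11/3)*sqrt(1 - ν/(-1)): its argument vanishes at ν = -1, a square-root branch point, modulus 1.
The radius of convergence is the smallest modulus among the singular points: 1.


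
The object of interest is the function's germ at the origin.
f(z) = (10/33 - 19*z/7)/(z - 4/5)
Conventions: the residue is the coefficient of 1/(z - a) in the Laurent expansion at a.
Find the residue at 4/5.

The residue is -2158/1155.

At the order-1 pole 4/5 set g(z) = (z - (4/5))*f(z) = 10/33 - 19*z/7.
Simple pole: residue = g(a) at a = 4/5, which is -2158/1155.


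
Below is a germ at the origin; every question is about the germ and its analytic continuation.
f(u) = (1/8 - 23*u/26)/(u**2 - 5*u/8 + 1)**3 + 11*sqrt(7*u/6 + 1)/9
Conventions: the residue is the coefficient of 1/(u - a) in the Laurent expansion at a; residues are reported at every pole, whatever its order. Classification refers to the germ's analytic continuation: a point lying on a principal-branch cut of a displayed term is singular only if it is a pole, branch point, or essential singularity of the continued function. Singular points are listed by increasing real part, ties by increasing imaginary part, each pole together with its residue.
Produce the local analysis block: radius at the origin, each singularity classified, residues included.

Denominator factor (u**2 - 5*u/8 + 1)^3: discriminant -231/64, complex-conjugate roots (5/16) + ((1/16)*sqrt(231))*i and (5/16) - ((1/16)*sqrt(231))*i; poles of order 3, moduli 1 and 1.
Branch term (11/9)*sqrt(1 - u/(-6/7)): its argument vanishes at u = -6/7, a square-root branch point, modulus 6/7.
The radius of convergence is the smallest modulus among the singular points: 6/7.
The branch term is analytic at (5/16) - ((1/16)*sqrt(231))*i and contributes nothing to the residue; only the rational part matters.
The factor u**2 - 5*u/8 + 1 splits as (u - a)(u - a') with a = (5/16) - ((1/16)*sqrt(231))*i, a' = (5/16) + ((1/16)*sqrt(231))*i. At the order-3 pole a set g(u) = (u - a)^3*(rational part) = [1/8 - 23*u/26] / (u - a')^3.
Order-3 pole: residue = g''(a)/2; g''((5/16) - ((1/16)*sqrt(231))*i) = -((4096/847847)*sqrt(231))*i, so the residue is -((2048/847847)*sqrt(231))*i.
The branch term is analytic at (5/16) + ((1/16)*sqrt(231))*i and contributes nothing to the residue; only the rational part matters.
The factor u**2 - 5*u/8 + 1 splits as (u - a)(u - a') with a = (5/16) + ((1/16)*sqrt(231))*i, a' = (5/16) - ((1/16)*sqrt(231))*i. At the order-3 pole a set g(u) = (u - a)^3*(rational part) = [1/8 - 23*u/26] / (u - a')^3.
Order-3 pole: residue = g''(a)/2; g''((5/16) + ((1/16)*sqrt(231))*i) = ((4096/847847)*sqrt(231))*i, so the residue is ((2048/847847)*sqrt(231))*i.
List the singular points by increasing real part (a conjugate pair: the negative imaginary part first).

Radius of convergence at 0: 6/7.
At -6/7: an algebraic (square-root) branch point.
At (5/16) - ((1/16)*sqrt(231))*i: a pole of order 3; residue -((2048/847847)*sqrt(231))*i.
At (5/16) + ((1/16)*sqrt(231))*i: a pole of order 3; residue ((2048/847847)*sqrt(231))*i.


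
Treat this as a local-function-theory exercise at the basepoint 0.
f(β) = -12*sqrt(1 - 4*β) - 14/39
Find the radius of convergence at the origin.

The radius of convergence is 1/4.

Branch term (-12)*sqrt(1 - β/(1/4)): its argument vanishes at β = 1/4, a square-root branch point, modulus 1/4.
The radius of convergence is the smallest modulus among the singular points: 1/4.


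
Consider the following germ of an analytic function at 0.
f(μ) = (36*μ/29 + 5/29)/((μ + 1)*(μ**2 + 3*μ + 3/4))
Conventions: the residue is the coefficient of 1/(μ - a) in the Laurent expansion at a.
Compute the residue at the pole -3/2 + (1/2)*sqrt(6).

The residue is -62/145 + (59/435)*sqrt(6).

The factor μ**2 + 3*μ + 3/4 splits as (μ - a)(μ - a') with a = -3/2 + (1/2)*sqrt(6), a' = -3/2 - (1/2)*sqrt(6). At the order-1 pole a set g(μ) = (μ - a)*f(μ) = [(36*μ/29 + 5/29)/(μ + 1)] / (μ - a').
Simple pole: residue = g(a) at a = -3/2 + (1/2)*sqrt(6), which is -62/145 + (59/435)*sqrt(6).


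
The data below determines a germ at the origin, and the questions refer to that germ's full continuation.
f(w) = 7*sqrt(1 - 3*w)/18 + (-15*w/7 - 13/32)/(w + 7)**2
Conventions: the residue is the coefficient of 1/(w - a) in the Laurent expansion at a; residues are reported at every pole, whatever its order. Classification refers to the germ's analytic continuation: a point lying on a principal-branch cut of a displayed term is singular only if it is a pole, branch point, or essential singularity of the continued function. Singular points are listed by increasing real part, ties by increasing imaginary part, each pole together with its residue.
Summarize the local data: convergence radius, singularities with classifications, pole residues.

Radius of convergence at 0: 1/3.
At -7: a pole of order 2; residue -15/7.
At 1/3: an algebraic (square-root) branch point.

Denominator factor (w + 7)^2: pole of order 2 at -7, modulus 7.
Branch term (7/18)*sqrt(1 - w/(1/3)): its argument vanishes at w = 1/3, a square-root branch point, modulus 1/3.
The radius of convergence is the smallest modulus among the singular points: 1/3.
The branch term is analytic at -7 and contributes nothing to the residue; only the rational part matters.
At the order-2 pole -7 set g(w) = (w - (-7))^2*(rational part) = -15*w/7 - 13/32.
Order-2 pole: residue = g'(a); g'(-7) = -15/7, so the residue is -15/7.
List the singular points by increasing real part (a conjugate pair: the negative imaginary part first).


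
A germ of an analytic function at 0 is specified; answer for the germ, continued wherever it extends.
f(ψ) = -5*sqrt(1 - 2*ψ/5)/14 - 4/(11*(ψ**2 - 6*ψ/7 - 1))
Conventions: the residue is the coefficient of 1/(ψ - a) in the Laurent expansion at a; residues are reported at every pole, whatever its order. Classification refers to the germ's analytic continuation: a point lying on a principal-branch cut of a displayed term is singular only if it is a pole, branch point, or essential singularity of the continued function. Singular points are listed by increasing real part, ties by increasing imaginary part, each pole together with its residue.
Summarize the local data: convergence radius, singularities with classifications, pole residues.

Denominator factor (ψ**2 - 6*ψ/7 - 1): discriminant 232/49, real irrational roots 3/7 + (1/7)*sqrt(58) and 3/7 - (1/7)*sqrt(58); poles of order 1, moduli 3/7 + (1/7)*sqrt(58) and -3/7 + (1/7)*sqrt(58).
Branch term (-5/14)*sqrt(1 - ψ/(5/2)): its argument vanishes at ψ = 5/2, a square-root branch point, modulus 5/2.
The radius of convergence is the smallest modulus among the singular points: -3/7 + (1/7)*sqrt(58).
The branch term is analytic at 3/7 - (1/7)*sqrt(58) and contributes nothing to the residue; only the rational part matters.
The factor ψ**2 - 6*ψ/7 - 1 splits as (ψ - a)(ψ - a') with a = 3/7 - (1/7)*sqrt(58), a' = 3/7 + (1/7)*sqrt(58). At the order-1 pole a set g(ψ) = (ψ - a)*(rational part) = [-4/11] / (ψ - a').
Simple pole: residue = g(a) at a = 3/7 - (1/7)*sqrt(58), which is (7/319)*sqrt(58).
The branch term is analytic at 3/7 + (1/7)*sqrt(58) and contributes nothing to the residue; only the rational part matters.
The factor ψ**2 - 6*ψ/7 - 1 splits as (ψ - a)(ψ - a') with a = 3/7 + (1/7)*sqrt(58), a' = 3/7 - (1/7)*sqrt(58). At the order-1 pole a set g(ψ) = (ψ - a)*(rational part) = [-4/11] / (ψ - a').
Simple pole: residue = g(a) at a = 3/7 + (1/7)*sqrt(58), which is -(7/319)*sqrt(58).
List the singular points by increasing real part (a conjugate pair: the negative imaginary part first).

Radius of convergence at 0: -3/7 + (1/7)*sqrt(58).
At 3/7 - (1/7)*sqrt(58): a pole of order 1; residue (7/319)*sqrt(58).
At 3/7 + (1/7)*sqrt(58): a pole of order 1; residue -(7/319)*sqrt(58).
At 5/2: an algebraic (square-root) branch point.


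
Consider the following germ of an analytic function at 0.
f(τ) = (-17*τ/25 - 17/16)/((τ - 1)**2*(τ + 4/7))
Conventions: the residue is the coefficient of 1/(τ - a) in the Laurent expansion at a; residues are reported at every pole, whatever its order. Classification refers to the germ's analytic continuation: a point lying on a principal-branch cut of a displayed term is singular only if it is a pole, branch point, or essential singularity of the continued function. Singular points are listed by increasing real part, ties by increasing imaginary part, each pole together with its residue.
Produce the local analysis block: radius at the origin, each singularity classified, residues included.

Radius of convergence at 0: 4/7.
At -4/7: a pole of order 1; residue -13209/48400.
At 1: a pole of order 2; residue 13209/48400.

Denominator factor (τ - 1)^2: pole of order 2 at 1, modulus 1.
Denominator factor (τ + 4/7): pole of order 1 at -4/7, modulus 4/7.
The radius of convergence is the smallest modulus among the singular points: 4/7.
At the order-1 pole -4/7 set g(τ) = (τ - (-4/7))*f(τ) = (-17*τ/25 - 17/16)/(τ - 1)**2.
Simple pole: residue = g(a) at a = -4/7, which is -13209/48400.
At the order-2 pole 1 set g(τ) = (τ - (1))^2*f(τ) = (-17*τ/25 - 17/16)/(τ + 4/7).
Order-2 pole: residue = g'(a); g'(1) = 13209/48400, so the residue is 13209/48400.
List the singular points by increasing real part (a conjugate pair: the negative imaginary part first).


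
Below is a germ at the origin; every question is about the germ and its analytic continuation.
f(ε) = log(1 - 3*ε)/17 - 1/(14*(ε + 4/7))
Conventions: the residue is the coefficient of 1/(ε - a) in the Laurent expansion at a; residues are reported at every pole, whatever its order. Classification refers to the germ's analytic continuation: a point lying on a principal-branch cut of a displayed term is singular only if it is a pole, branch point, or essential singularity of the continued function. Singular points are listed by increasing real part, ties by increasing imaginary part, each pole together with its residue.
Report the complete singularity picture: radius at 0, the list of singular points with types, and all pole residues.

Radius of convergence at 0: 1/3.
At -4/7: a pole of order 1; residue -1/14.
At 1/3: a logarithmic branch point.

Denominator factor (ε + 4/7): pole of order 1 at -4/7, modulus 4/7.
Branch term (1/17)*log(1 - ε/(1/3)): its argument vanishes at ε = 1/3, a logarithmic branch point, modulus 1/3.
The radius of convergence is the smallest modulus among the singular points: 1/3.
The branch term is analytic at -4/7 and contributes nothing to the residue; only the rational part matters.
At the order-1 pole -4/7 set g(ε) = (ε - (-4/7))*(rational part) = -1/14.
Simple pole: residue = g(a) at a = -4/7, which is -1/14.
List the singular points by increasing real part (a conjugate pair: the negative imaginary part first).


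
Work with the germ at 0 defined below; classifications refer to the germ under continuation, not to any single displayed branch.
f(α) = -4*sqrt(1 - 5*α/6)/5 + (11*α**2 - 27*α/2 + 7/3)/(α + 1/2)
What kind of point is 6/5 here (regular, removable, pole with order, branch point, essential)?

The term (-4/5)*sqrt(1 - α/(6/5)) has argument 1 - 6/5/(6/5) = 0 at 6/5: a square-root (algebraic, two-sheeted) branch point; the remaining terms are analytic or single-valued there.

The point is an algebraic (square-root) branch point.


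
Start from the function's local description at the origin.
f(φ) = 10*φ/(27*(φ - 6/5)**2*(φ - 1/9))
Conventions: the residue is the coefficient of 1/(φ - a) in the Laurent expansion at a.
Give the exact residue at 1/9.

At the order-1 pole 1/9 set g(φ) = (φ - (1/9))*f(φ) = 10*φ/(27*(φ - 6/5)**2).
Simple pole: residue = g(a) at a = 1/9, which is 250/7203.

The residue is 250/7203.


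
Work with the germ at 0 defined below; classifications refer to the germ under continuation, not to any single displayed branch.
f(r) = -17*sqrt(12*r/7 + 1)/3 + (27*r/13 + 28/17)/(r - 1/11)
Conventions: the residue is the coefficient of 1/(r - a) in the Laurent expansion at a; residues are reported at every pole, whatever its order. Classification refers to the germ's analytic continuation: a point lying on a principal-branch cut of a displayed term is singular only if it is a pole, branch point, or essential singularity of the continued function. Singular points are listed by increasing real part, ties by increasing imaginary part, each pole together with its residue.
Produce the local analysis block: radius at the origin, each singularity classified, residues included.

Denominator factor (r - 1/11): pole of order 1 at 1/11, modulus 1/11.
Branch term (-17/3)*sqrt(1 - r/(-7/12)): its argument vanishes at r = -7/12, a square-root branch point, modulus 7/12.
The radius of convergence is the smallest modulus among the singular points: 1/11.
The branch term is analytic at 1/11 and contributes nothing to the residue; only the rational part matters.
At the order-1 pole 1/11 set g(r) = (r - (1/11))*(rational part) = 27*r/13 + 28/17.
Simple pole: residue = g(a) at a = 1/11, which is 4463/2431.
List the singular points by increasing real part (a conjugate pair: the negative imaginary part first).

Radius of convergence at 0: 1/11.
At -7/12: an algebraic (square-root) branch point.
At 1/11: a pole of order 1; residue 4463/2431.


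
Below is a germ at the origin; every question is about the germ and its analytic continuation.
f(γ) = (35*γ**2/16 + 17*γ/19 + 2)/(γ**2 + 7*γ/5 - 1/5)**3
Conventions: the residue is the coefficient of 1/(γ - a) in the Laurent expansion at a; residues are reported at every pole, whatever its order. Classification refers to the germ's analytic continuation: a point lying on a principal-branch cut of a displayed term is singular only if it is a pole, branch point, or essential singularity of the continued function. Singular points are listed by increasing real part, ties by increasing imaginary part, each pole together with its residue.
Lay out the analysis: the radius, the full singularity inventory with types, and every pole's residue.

Radius of convergence at 0: -7/10 + (1/10)*sqrt(69).
At -7/10 - (1/10)*sqrt(69): a pole of order 3; residue -(3690625/33288912)*sqrt(69).
At -7/10 + (1/10)*sqrt(69): a pole of order 3; residue (3690625/33288912)*sqrt(69).


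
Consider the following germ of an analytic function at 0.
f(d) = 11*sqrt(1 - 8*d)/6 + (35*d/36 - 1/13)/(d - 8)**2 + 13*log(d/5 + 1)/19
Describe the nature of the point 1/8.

The point is an algebraic (square-root) branch point.

The term (11/6)*sqrt(1 - d/(1/8)) has argument 1 - 1/8/(1/8) = 0 at 1/8: a square-root (algebraic, two-sheeted) branch point; the remaining terms are analytic or single-valued there.


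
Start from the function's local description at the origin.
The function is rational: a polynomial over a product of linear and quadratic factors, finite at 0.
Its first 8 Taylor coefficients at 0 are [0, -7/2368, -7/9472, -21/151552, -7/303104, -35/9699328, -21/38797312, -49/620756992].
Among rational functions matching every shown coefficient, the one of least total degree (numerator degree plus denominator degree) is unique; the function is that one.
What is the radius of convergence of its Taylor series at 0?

The radius of convergence is 8.

No rational of total degree below 3 reproduces all 8 coefficients; solving the [1/2] Pade equations on them gives f(w) = -7*w/(37*(w - 8)**2), whose expansion matches every shown term.
Denominator factor (w - 8)^2: pole of order 2 at 8, modulus 8.
The radius of convergence is the smallest modulus among the singular points: 8.


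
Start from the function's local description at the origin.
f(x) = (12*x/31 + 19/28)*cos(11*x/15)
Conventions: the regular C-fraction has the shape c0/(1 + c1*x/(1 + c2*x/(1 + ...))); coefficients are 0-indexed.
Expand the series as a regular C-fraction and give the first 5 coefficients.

Taylor coefficients (expand at 0): a_0 = 19/28, a_1 = 12/31, a_2 = -2299/12600, a_3 = -242/2325, a_4 = 278179/34020000.
c0 = a_0 = 19/28. Peel one level at a time: if S = 1 + c*x/S' with S'(0) = 1, then c is the x-coefficient of S and S' = c*x/(S - 1).
S_1 = c0/f = 1 + (-336/589)*x + (92780641/156114450)*x^2 + ...; c1 = -336/589.
S_2 = c1*x/(S_1 - 1) = 1 + (92780641/89056800)*x + (11226457561/22861440000)*x^2 + ...; c2 = 92780641/89056800.
S_3 = c2*x/(S_2 - 1) = 1 + (-71269/151200)*x + (-5079270361/50101546140)*x^2 + ...; c3 = -71269/151200.
S_4 = c3*x/(S_3 - 1) = 1 + (-19955320/92780641)*x + ...; c4 = -19955320/92780641.

The regular C-fraction coefficients are [19/28, -336/589, 92780641/89056800, -71269/151200, -19955320/92780641].


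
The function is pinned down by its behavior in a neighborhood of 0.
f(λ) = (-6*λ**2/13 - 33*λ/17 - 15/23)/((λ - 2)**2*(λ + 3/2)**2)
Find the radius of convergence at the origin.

The radius of convergence is 3/2.

Denominator factor (λ + 3/2)^2: pole of order 2 at -3/2, modulus 3/2.
Denominator factor (λ - 2)^2: pole of order 2 at 2, modulus 2.
The radius of convergence is the smallest modulus among the singular points: 3/2.


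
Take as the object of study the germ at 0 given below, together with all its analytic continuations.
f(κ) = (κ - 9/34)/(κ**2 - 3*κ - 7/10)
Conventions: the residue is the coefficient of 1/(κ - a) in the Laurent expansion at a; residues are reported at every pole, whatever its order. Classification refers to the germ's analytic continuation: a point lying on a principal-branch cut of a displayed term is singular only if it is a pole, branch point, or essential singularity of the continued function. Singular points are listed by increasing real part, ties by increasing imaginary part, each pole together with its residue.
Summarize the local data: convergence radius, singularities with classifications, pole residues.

Radius of convergence at 0: -3/2 + (1/10)*sqrt(295).
At 3/2 - (1/10)*sqrt(295): a pole of order 1; residue 1/2 - (21/1003)*sqrt(295).
At 3/2 + (1/10)*sqrt(295): a pole of order 1; residue 1/2 + (21/1003)*sqrt(295).

Denominator factor (κ**2 - 3*κ - 7/10): discriminant 59/5, real irrational roots 3/2 + (1/10)*sqrt(295) and 3/2 - (1/10)*sqrt(295); poles of order 1, moduli 3/2 + (1/10)*sqrt(295) and -3/2 + (1/10)*sqrt(295).
The radius of convergence is the smallest modulus among the singular points: -3/2 + (1/10)*sqrt(295).
The factor κ**2 - 3*κ - 7/10 splits as (κ - a)(κ - a') with a = 3/2 - (1/10)*sqrt(295), a' = 3/2 + (1/10)*sqrt(295). At the order-1 pole a set g(κ) = (κ - a)*f(κ) = [κ - 9/34] / (κ - a').
Simple pole: residue = g(a) at a = 3/2 - (1/10)*sqrt(295), which is 1/2 - (21/1003)*sqrt(295).
The factor κ**2 - 3*κ - 7/10 splits as (κ - a)(κ - a') with a = 3/2 + (1/10)*sqrt(295), a' = 3/2 - (1/10)*sqrt(295). At the order-1 pole a set g(κ) = (κ - a)*f(κ) = [κ - 9/34] / (κ - a').
Simple pole: residue = g(a) at a = 3/2 + (1/10)*sqrt(295), which is 1/2 + (21/1003)*sqrt(295).
List the singular points by increasing real part (a conjugate pair: the negative imaginary part first).


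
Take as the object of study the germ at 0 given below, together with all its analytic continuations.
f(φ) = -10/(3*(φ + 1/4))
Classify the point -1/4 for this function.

The point is a pole of order 1.

The denominator factor φ + 1/4 vanishes at -1/4 and appears to the power 1; the numerator there equals -10/3, nonzero, and no other factor vanishes.
Hence a pole whose order is the multiplicity, 1.


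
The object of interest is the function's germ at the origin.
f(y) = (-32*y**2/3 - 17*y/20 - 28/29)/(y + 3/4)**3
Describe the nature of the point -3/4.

The denominator factor y + 3/4 vanishes at -3/4 and appears to the power 3; the numerator there equals -14681/2320, nonzero, and no other factor vanishes.
Hence a pole whose order is the multiplicity, 3.

The point is a pole of order 3.


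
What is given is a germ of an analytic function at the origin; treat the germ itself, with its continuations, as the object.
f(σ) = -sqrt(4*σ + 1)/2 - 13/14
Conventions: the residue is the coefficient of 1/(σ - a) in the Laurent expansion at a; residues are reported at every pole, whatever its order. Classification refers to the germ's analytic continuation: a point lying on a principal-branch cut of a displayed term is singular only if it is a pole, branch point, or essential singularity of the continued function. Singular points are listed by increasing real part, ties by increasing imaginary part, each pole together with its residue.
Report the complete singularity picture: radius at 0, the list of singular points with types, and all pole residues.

Radius of convergence at 0: 1/4.
At -1/4: an algebraic (square-root) branch point.

Branch term (-1/2)*sqrt(1 - σ/(-1/4)): its argument vanishes at σ = -1/4, a square-root branch point, modulus 1/4.
The radius of convergence is the smallest modulus among the singular points: 1/4.


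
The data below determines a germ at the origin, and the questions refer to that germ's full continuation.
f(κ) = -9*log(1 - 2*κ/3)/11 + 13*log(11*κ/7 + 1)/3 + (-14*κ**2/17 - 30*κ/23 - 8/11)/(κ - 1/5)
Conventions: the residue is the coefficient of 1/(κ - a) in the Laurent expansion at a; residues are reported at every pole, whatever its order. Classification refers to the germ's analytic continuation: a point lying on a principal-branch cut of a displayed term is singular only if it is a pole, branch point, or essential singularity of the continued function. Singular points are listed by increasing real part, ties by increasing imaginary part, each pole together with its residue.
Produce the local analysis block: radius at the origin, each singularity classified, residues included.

Denominator factor (κ - 1/5): pole of order 1 at 1/5, modulus 1/5.
Branch term (13/3)*log(1 - κ/(-7/11)): its argument vanishes at κ = -7/11, a logarithmic branch point, modulus 7/11.
Branch term (-9/11)*log(1 - κ/(3/2)): its argument vanishes at κ = 3/2, a logarithmic branch point, modulus 3/2.
The radius of convergence is the smallest modulus among the singular points: 1/5.
The branch terms are analytic at 1/5 and contribute nothing to the residue; only the rational part matters.
At the order-1 pole 1/5 set g(κ) = (κ - (1/5))*(rational part) = -14*κ**2/17 - 30*κ/23 - 8/11.
Simple pole: residue = g(a) at a = 1/5, which is -109792/107525.
List the singular points by increasing real part (a conjugate pair: the negative imaginary part first).

Radius of convergence at 0: 1/5.
At -7/11: a logarithmic branch point.
At 1/5: a pole of order 1; residue -109792/107525.
At 3/2: a logarithmic branch point.


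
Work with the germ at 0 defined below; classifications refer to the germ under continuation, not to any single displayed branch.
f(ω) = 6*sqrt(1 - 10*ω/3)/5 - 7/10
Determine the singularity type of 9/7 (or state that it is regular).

There is no denominator, hence no pole anywhere.
Branch term sqrt(1 - ω/(3/10)): argument at 9/7 is -23/7, nonzero, so 9/7 is not its branch point (a point on a principal cut is still regular for the continued germ).
So the germ continues analytically to 9/7.

The point is a regular point.


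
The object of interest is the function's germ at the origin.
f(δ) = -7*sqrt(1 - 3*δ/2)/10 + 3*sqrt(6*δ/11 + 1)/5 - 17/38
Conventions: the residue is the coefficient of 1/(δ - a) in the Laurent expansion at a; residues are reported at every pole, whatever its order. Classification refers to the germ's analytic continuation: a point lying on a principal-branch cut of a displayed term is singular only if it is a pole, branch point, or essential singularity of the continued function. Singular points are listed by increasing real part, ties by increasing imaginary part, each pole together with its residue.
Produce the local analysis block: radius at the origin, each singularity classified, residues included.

Branch term (-7/10)*sqrt(1 - δ/(2/3)): its argument vanishes at δ = 2/3, a square-root branch point, modulus 2/3.
Branch term (3/5)*sqrt(1 - δ/(-11/6)): its argument vanishes at δ = -11/6, a square-root branch point, modulus 11/6.
The radius of convergence is the smallest modulus among the singular points: 2/3.
List the singular points by increasing real part (a conjugate pair: the negative imaginary part first).

Radius of convergence at 0: 2/3.
At -11/6: an algebraic (square-root) branch point.
At 2/3: an algebraic (square-root) branch point.


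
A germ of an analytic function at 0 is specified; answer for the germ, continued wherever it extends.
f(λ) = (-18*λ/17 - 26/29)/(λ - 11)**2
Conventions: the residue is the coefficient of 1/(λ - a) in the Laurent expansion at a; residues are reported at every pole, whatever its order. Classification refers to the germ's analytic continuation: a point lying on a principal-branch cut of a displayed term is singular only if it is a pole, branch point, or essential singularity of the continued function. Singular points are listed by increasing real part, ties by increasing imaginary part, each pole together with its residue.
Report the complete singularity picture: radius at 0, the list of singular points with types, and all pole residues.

Radius of convergence at 0: 11.
At 11: a pole of order 2; residue -18/17.

Denominator factor (λ - 11)^2: pole of order 2 at 11, modulus 11.
The radius of convergence is the smallest modulus among the singular points: 11.
At the order-2 pole 11 set g(λ) = (λ - (11))^2*f(λ) = -18*λ/17 - 26/29.
Order-2 pole: residue = g'(a); g'(11) = -18/17, so the residue is -18/17.


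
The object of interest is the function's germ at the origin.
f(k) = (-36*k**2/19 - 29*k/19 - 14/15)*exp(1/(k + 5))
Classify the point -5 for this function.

The point is an essential singularity.

The exponent 1/(k - (-5)) has a pole at -5, so exp(1/(k - (-5))) takes every nonzero value near it: an essential singularity (not a pole of any order).


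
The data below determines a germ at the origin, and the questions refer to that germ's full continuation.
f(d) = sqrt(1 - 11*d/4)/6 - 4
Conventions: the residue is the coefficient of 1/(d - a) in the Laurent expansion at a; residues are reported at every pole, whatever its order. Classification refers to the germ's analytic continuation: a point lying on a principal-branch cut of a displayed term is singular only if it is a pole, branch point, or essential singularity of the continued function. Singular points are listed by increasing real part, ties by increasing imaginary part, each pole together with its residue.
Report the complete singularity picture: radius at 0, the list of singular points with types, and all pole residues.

Branch term (1/6)*sqrt(1 - d/(4/11)): its argument vanishes at d = 4/11, a square-root branch point, modulus 4/11.
The radius of convergence is the smallest modulus among the singular points: 4/11.

Radius of convergence at 0: 4/11.
At 4/11: an algebraic (square-root) branch point.


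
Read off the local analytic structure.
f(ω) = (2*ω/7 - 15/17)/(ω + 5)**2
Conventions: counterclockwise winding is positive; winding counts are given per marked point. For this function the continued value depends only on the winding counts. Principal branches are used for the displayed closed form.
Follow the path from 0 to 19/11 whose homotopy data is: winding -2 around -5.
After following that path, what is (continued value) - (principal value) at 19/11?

Continued minus principal equals 0.

The function is rational, hence single-valued: continuing it around any pole returns the same value, so the difference is 0.


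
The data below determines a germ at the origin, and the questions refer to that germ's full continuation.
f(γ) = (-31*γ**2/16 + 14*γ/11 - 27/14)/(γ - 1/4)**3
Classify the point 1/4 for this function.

The denominator factor γ - 1/4 vanishes at 1/4 and appears to the power 3; the numerator there equals -34131/19712, nonzero, and no other factor vanishes.
Hence a pole whose order is the multiplicity, 3.

The point is a pole of order 3.


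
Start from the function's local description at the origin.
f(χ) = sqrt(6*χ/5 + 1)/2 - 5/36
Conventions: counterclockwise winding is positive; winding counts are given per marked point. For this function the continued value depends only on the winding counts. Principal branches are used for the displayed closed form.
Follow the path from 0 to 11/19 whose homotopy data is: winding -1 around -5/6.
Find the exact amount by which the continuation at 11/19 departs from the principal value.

Continued minus principal equals -(1/95)*sqrt(15295).

The rational part is single-valued and drops out of the difference; each branch term changes only by its own monodromy.
(1/2)*sqrt(1 - χ/(-5/6)): winding -1 is odd, the square root flips sign, contributing -2*(1/2)*sqrt(1 - (11/19)/(-5/6)) = -2*(1/2)*sqrt(161/95) = -(1/95)*sqrt(15295).
Summing the contributions at χ = 11/19 gives -(1/95)*sqrt(15295).


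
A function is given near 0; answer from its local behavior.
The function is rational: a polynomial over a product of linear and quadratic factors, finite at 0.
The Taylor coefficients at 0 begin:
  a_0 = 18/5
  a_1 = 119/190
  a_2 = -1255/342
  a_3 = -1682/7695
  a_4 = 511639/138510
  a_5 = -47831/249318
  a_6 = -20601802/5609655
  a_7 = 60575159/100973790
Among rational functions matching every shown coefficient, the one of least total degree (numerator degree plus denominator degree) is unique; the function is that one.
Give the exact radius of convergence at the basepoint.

The radius of convergence is 1.

No rational of total degree below 3 reproduces all 8 coefficients; solving the [1/2] Pade equations on them gives f(τ) = (39*τ/38 + 18/5)/(τ**2 + τ/9 + 1), whose expansion matches every shown term.
Denominator factor (τ**2 + τ/9 + 1): discriminant -323/81, complex-conjugate roots (-1/18) + ((1/18)*sqrt(323))*i and (-1/18) - ((1/18)*sqrt(323))*i; poles of order 1, moduli 1 and 1.
The radius of convergence is the smallest modulus among the singular points: 1.


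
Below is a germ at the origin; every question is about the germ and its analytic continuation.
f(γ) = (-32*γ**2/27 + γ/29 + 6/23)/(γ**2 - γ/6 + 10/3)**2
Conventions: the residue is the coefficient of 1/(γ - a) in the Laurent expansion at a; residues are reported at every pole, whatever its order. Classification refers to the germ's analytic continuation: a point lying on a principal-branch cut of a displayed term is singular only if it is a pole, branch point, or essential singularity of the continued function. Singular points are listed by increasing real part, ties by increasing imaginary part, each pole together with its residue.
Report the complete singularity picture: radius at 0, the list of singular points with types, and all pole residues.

Radius of convergence at 0: (1/3)*sqrt(30).
At (1/12) - ((1/12)*sqrt(479))*i: a pole of order 2; residue -((3187052/459111441)*sqrt(479))*i.
At (1/12) + ((1/12)*sqrt(479))*i: a pole of order 2; residue ((3187052/459111441)*sqrt(479))*i.

Denominator factor (γ**2 - γ/6 + 10/3)^2: discriminant -479/36, complex-conjugate roots (1/12) + ((1/12)*sqrt(479))*i and (1/12) - ((1/12)*sqrt(479))*i; poles of order 2, moduli (1/3)*sqrt(30) and (1/3)*sqrt(30).
The radius of convergence is the smallest modulus among the singular points: (1/3)*sqrt(30).
The factor γ**2 - γ/6 + 10/3 splits as (γ - a)(γ - a') with a = (1/12) - ((1/12)*sqrt(479))*i, a' = (1/12) + ((1/12)*sqrt(479))*i. At the order-2 pole a set g(γ) = (γ - a)^2*f(γ) = [-32*γ**2/27 + γ/29 + 6/23] / (γ - a')^2.
Order-2 pole: residue = g'(a); g'((1/12) - ((1/12)*sqrt(479))*i) = -((3187052/459111441)*sqrt(479))*i, so the residue is -((3187052/459111441)*sqrt(479))*i.
The factor γ**2 - γ/6 + 10/3 splits as (γ - a)(γ - a') with a = (1/12) + ((1/12)*sqrt(479))*i, a' = (1/12) - ((1/12)*sqrt(479))*i. At the order-2 pole a set g(γ) = (γ - a)^2*f(γ) = [-32*γ**2/27 + γ/29 + 6/23] / (γ - a')^2.
Order-2 pole: residue = g'(a); g'((1/12) + ((1/12)*sqrt(479))*i) = ((3187052/459111441)*sqrt(479))*i, so the residue is ((3187052/459111441)*sqrt(479))*i.
List the singular points by increasing real part (a conjugate pair: the negative imaginary part first).


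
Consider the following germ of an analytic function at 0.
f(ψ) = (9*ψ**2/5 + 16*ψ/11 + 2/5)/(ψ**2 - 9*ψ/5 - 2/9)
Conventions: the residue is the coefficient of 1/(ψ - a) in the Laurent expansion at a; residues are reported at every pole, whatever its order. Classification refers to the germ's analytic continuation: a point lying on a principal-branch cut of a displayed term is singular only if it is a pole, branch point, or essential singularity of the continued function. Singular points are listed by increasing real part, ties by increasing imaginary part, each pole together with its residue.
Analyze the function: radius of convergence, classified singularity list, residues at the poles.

Denominator factor (ψ**2 - 9*ψ/5 - 2/9): discriminant 929/225, real irrational roots 9/10 + (1/30)*sqrt(929) and 9/10 - (1/30)*sqrt(929); poles of order 1, moduli 9/10 + (1/30)*sqrt(929) and -9/10 + (1/30)*sqrt(929).
The radius of convergence is the smallest modulus among the singular points: -9/10 + (1/30)*sqrt(929).
The factor ψ**2 - 9*ψ/5 - 2/9 splits as (ψ - a)(ψ - a') with a = 9/10 - (1/30)*sqrt(929), a' = 9/10 + (1/30)*sqrt(929). At the order-1 pole a set g(ψ) = (ψ - a)*f(ψ) = [9*ψ**2/5 + 16*ψ/11 + 2/5] / (ψ - a').
Simple pole: residue = g(a) at a = 9/10 - (1/30)*sqrt(929), which is 1291/550 - (41457/510950)*sqrt(929).
The factor ψ**2 - 9*ψ/5 - 2/9 splits as (ψ - a)(ψ - a') with a = 9/10 + (1/30)*sqrt(929), a' = 9/10 - (1/30)*sqrt(929). At the order-1 pole a set g(ψ) = (ψ - a)*f(ψ) = [9*ψ**2/5 + 16*ψ/11 + 2/5] / (ψ - a').
Simple pole: residue = g(a) at a = 9/10 + (1/30)*sqrt(929), which is 1291/550 + (41457/510950)*sqrt(929).
List the singular points by increasing real part (a conjugate pair: the negative imaginary part first).

Radius of convergence at 0: -9/10 + (1/30)*sqrt(929).
At 9/10 - (1/30)*sqrt(929): a pole of order 1; residue 1291/550 - (41457/510950)*sqrt(929).
At 9/10 + (1/30)*sqrt(929): a pole of order 1; residue 1291/550 + (41457/510950)*sqrt(929).


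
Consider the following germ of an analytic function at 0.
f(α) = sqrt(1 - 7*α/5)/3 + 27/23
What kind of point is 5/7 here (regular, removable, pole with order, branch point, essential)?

The term (1/3)*sqrt(1 - α/(5/7)) has argument 1 - 5/7/(5/7) = 0 at 5/7: a square-root (algebraic, two-sheeted) branch point; the remaining terms are analytic or single-valued there.

The point is an algebraic (square-root) branch point.


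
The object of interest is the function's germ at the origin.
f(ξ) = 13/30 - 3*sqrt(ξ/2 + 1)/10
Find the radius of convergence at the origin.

Branch term (-3/10)*sqrt(1 - ξ/(-2)): its argument vanishes at ξ = -2, a square-root branch point, modulus 2.
The radius of convergence is the smallest modulus among the singular points: 2.

The radius of convergence is 2.


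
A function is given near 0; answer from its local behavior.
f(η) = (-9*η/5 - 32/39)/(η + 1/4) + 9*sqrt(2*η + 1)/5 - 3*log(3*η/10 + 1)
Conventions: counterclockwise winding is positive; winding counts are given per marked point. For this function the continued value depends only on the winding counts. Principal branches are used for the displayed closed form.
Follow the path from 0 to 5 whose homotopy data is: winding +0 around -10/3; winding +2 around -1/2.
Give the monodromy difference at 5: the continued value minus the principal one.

Continued minus principal equals 0.

The rational part is single-valued and drops out of the difference; each branch term changes only by its own monodromy.
(9/5)*sqrt(1 - η/(-1/2)): winding +2 is even, the square root returns to the same sheet, contribution 0.
(-3)*log(1 - η/(-10/3)): winding 0 around -10/3, so this term returns to its principal value, contribution 0.
Summing the contributions at η = 5 gives 0.


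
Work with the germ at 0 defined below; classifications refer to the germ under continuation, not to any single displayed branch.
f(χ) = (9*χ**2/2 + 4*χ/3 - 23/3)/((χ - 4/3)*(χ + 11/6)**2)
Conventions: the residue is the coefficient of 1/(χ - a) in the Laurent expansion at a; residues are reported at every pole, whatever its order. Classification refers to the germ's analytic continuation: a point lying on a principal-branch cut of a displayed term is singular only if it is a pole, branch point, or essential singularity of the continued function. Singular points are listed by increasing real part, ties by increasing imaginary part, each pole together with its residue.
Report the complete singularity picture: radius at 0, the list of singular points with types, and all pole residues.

Radius of convergence at 0: 4/3.
At -11/6: a pole of order 2; residue 163/38.
At 4/3: a pole of order 1; residue 4/19.

Denominator factor (χ - 4/3): pole of order 1 at 4/3, modulus 4/3.
Denominator factor (χ + 11/6)^2: pole of order 2 at -11/6, modulus 11/6.
The radius of convergence is the smallest modulus among the singular points: 4/3.
At the order-2 pole -11/6 set g(χ) = (χ - (-11/6))^2*f(χ) = (9*χ**2/2 + 4*χ/3 - 23/3)/(χ - 4/3).
Order-2 pole: residue = g'(a); g'(-11/6) = 163/38, so the residue is 163/38.
At the order-1 pole 4/3 set g(χ) = (χ - (4/3))*f(χ) = (9*χ**2/2 + 4*χ/3 - 23/3)/(χ + 11/6)**2.
Simple pole: residue = g(a) at a = 4/3, which is 4/19.
List the singular points by increasing real part (a conjugate pair: the negative imaginary part first).


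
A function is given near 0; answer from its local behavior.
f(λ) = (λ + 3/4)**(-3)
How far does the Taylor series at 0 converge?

The radius of convergence is 3/4.

Denominator factor (λ + 3/4)^3: pole of order 3 at -3/4, modulus 3/4.
The radius of convergence is the smallest modulus among the singular points: 3/4.
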